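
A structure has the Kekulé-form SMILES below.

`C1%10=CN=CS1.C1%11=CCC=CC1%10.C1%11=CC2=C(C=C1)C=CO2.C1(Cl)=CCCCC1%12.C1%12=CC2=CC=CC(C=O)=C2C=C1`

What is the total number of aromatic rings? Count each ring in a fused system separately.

5

The SMILES encodes a five-membered ring with a sulfur at position 1 and a nitrogen at position 3 (in a C=N bond), with two double bonds; a six-membered carbon ring with two isolated C=C double bonds and two sp³ carbons; a six-membered carbon ring with three alternating C=C double bonds, fused to a five-membered ring containing one oxygen and two C=C double bonds; a six-membered carbon ring with one C=C double bond; two fused six-membered carbon rings, each with three alternating C=C double bonds.
The 5-membered ring with one sulfur and one =N– is fully conjugated (every ring atom contributes a p orbital); 2 ring double bonds (4 π electrons) plus a heteroatom lone pair (2) give 6 π electrons. That satisfies 4n+2 with n=1, so it is aromatic (thiazole).
The 6-membered ring has two sp³ carbons, so it is not fully conjugated — not aromatic (1,4-cyclohexadiene).
The fused 6/5-membered bicyclic (with one oxygen) is a single π system with 9 sp² atoms and 10 π electrons from ring double bonds plus a heteroatom lone pair. 10 = 4(2)+2, so the system is aromatic and both rings count as aromatic (benzofuran).
The second 6-membered ring has four sp³ carbons, so it is not fully conjugated — not aromatic (cyclohexene).
The fused 6/6-membered bicyclic is a single π system with 10 sp² atoms and 10 π electrons from ring double bonds. 10 = 4(2)+2, so the system is aromatic and both rings count as aromatic (naphthalene).
5 of the 7 rings are aromatic. Total: 5.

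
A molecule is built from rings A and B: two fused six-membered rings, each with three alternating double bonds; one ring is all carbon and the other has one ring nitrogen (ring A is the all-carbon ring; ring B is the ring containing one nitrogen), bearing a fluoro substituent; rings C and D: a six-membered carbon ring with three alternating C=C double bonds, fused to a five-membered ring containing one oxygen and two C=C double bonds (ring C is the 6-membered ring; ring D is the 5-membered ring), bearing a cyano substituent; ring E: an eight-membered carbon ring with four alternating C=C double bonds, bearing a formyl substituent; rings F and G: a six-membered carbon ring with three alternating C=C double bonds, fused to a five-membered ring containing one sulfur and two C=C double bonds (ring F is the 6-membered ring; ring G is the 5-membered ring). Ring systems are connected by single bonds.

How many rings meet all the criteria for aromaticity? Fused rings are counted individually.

Rings A and B form a fused bicyclic system (with one nitrogen) with 10 sp² atoms and 10 π electrons from ring double bonds. 10 = 4(2)+2, so the system is aromatic and both rings count as aromatic (quinoline).
Rings C and D form a fused bicyclic system (with one oxygen) with 9 sp² atoms and 10 π electrons from ring double bonds plus a heteroatom lone pair. 10 = 4(2)+2, so the system is aromatic and both rings count as aromatic (benzofuran).
Ring E has only sp² ring atoms; a planar conformation would have a fully conjugated π system of 8 electrons. But 8 = 4(2), which is 4n not 4n+2, so ring E is not aromatic (cyclooctatetraene) — cyclooctatetraene distorts into a non-planar tub to avoid antiaromaticity.
Rings F and G form a fused bicyclic system (with one sulfur) with 9 sp² atoms and 10 π electrons from ring double bonds plus a heteroatom lone pair. 10 = 4(2)+2, so the system is aromatic and both rings count as aromatic (benzothiophene).
Aromatic: A, B, C, D, F, G. Total: 6.

6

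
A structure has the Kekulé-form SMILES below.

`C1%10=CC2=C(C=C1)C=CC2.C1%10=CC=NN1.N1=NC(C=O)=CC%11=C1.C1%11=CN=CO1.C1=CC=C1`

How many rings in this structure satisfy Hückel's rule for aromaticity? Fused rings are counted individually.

The SMILES encodes a six-membered carbon ring with three alternating C=C double bonds, fused to a five-membered carbon ring containing one C=C double bond and one sp³ carbon; a five-membered ring with two adjacent nitrogens (one bearing H, one in a double bond) and two double bonds; a six-membered ring with two adjacent nitrogens and three alternating double bonds; a five-membered ring with an oxygen at position 1 and a nitrogen at position 3 (in a C=N bond), with two double bonds; a four-membered carbon ring with two alternating C=C double bonds.
The 6-membered ring is fully conjugated (every ring atom contributes a p orbital); 3 ring double bonds give 6 π electrons. Since 6 = 4n+2 (n=1), it is aromatic (benzene ring).
The 5-membered ring has one sp³ carbon, so it is not fully conjugated — not aromatic (cyclopentene ring).
The 5-membered ring with two adjacent nitrogens (one N–H, one =N–) is planar and fully conjugated; 2 ring double bonds (4 π electrons) plus a heteroatom lone pair (2) give 6 π electrons. Since 6 = 4n+2 (n=1), it is aromatic (pyrazole).
The 6-membered ring with two nitrogens (1,2) is planar and fully conjugated; 3 ring double bonds give 6 π electrons. Since 6 = 4n+2 (n=1), it is aromatic (pyridazine).
The 5-membered ring with one oxygen and one =N– is fully conjugated (every ring atom contributes a p orbital); 2 ring double bonds (4 π electrons) plus a heteroatom lone pair (2) give 6 π electrons. 6 = 4(1)+2, so it is aromatic (oxazole).
The 4-membered ring has only sp² ring atoms; a planar conformation would have a fully conjugated π system of 4 electrons. But 4 = 4(1), which is 4n not 4n+2, so it is not aromatic (cyclobutadiene) — cyclobutadiene is antiaromatic and distorts to a rectangle.
4 of the 6 rings are aromatic. Total: 4.

4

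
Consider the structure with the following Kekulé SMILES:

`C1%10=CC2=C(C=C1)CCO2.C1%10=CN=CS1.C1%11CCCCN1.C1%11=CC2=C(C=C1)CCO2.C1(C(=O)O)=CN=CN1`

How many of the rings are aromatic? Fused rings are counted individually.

4

The SMILES encodes a six-membered carbon ring with three alternating C=C double bonds, fused to a five-membered ring containing one oxygen and two sp³ carbons; a five-membered ring with a sulfur at position 1 and a nitrogen at position 3 (in a C=N bond), with two double bonds; a six-membered saturated ring of five carbons and one N–H nitrogen; a six-membered carbon ring with three alternating C=C double bonds, fused to a five-membered ring containing one oxygen and two sp³ carbons; a five-membered ring with nitrogens at positions 1 and 3 (one bearing H, one in a C=N bond) and two double bonds.
The 6-membered ring is planar and fully conjugated; 3 ring double bonds give 6 π electrons. 6 = 4(1)+2, so it is aromatic (benzene ring).
The 5-membered ring with one oxygen has two sp³ carbons, so it is not fully conjugated — not aromatic (oxolane ring).
The 5-membered ring with one sulfur and one =N– is fully conjugated (every ring atom contributes a p orbital); 2 ring double bonds (4 π electrons) plus a heteroatom lone pair (2) give 6 π electrons. 6 = 4(1)+2, so it is aromatic (thiazole).
The 6-membered ring with one N–H has only sp³ atoms, so it is not fully conjugated — not aromatic (piperidine).
The second 6-membered ring is planar and fully conjugated; 3 ring double bonds give 6 π electrons. Since 6 = 4n+2 (n=1), it is aromatic (benzene ring).
The second 5-membered ring with one oxygen has two sp³ carbons, so it is not fully conjugated — not aromatic (oxolane ring).
The 5-membered ring with two nitrogens (one N–H, one =N–) has a continuous p-orbital overlap around the ring; 2 ring double bonds (4 π electrons) plus a heteroatom lone pair (2) give 6 π electrons. 6 = 4(1)+2, so it is aromatic (imidazole).
4 of the 7 rings are aromatic. Total: 4.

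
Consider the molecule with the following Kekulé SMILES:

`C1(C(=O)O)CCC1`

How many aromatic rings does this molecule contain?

0

The SMILES encodes a four-membered saturated carbon ring.
The 4-membered ring has only sp³ atoms, so it is not fully conjugated — not aromatic (cyclobutane).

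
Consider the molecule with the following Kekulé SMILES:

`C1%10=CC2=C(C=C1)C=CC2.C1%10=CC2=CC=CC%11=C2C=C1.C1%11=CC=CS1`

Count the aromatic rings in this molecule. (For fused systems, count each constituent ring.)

4

The SMILES encodes a six-membered carbon ring with three alternating C=C double bonds, fused to a five-membered carbon ring containing one C=C double bond and one sp³ carbon; two fused six-membered carbon rings, each with three alternating C=C double bonds; a five-membered ring of four carbons and one sulfur, with two C=C double bonds.
The 6-membered ring has a continuous p-orbital overlap around the ring; 3 ring double bonds give 6 π electrons. 6 = 4(1)+2, so it is aromatic (benzene ring).
The 5-membered ring has one sp³ carbon, so it is not fully conjugated — not aromatic (cyclopentene ring).
The fused 6/6-membered bicyclic is a single π system with 10 sp² atoms and 10 π electrons from ring double bonds. 10 = 4(2)+2, so the system is aromatic and both rings count as aromatic (naphthalene).
The 5-membered ring with one sulfur has a continuous p-orbital overlap around the ring; 2 ring double bonds (4 π electrons) plus a heteroatom lone pair (2) give 6 π electrons. That satisfies 4n+2 with n=1, so it is aromatic (thiophene).
4 of the 5 rings are aromatic. Total: 4.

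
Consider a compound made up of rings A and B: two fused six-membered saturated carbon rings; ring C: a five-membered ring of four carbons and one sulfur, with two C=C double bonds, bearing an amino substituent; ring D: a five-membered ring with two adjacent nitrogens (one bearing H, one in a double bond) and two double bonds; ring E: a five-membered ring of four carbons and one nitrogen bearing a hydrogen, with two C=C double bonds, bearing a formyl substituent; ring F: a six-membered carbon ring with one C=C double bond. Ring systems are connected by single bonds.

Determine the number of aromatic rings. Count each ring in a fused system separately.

3

Ring A has only sp³ atoms, so it is not fully conjugated — not aromatic (cyclohexane ring).
Ring B has only sp³ atoms, so it is not fully conjugated — not aromatic (cyclohexane ring).
Ring C is planar and fully conjugated; 2 ring double bonds (4 π electrons) plus a heteroatom lone pair (2) give 6 π electrons. Since 6 = 4n+2 (n=1), ring C is aromatic (thiophene).
Ring D is planar and fully conjugated; 2 ring double bonds (4 π electrons) plus a heteroatom lone pair (2) give 6 π electrons. 6 = 4(1)+2, so ring D is aromatic (pyrazole).
Ring E is fully conjugated (every ring atom contributes a p orbital); 2 ring double bonds (4 π electrons) plus a heteroatom lone pair (2) give 6 π electrons. That satisfies 4n+2 with n=1, so ring E is aromatic (pyrrole).
Ring F has four sp³ carbons, so it is not fully conjugated — not aromatic (cyclohexene).
Aromatic: C, D, E. Total: 3.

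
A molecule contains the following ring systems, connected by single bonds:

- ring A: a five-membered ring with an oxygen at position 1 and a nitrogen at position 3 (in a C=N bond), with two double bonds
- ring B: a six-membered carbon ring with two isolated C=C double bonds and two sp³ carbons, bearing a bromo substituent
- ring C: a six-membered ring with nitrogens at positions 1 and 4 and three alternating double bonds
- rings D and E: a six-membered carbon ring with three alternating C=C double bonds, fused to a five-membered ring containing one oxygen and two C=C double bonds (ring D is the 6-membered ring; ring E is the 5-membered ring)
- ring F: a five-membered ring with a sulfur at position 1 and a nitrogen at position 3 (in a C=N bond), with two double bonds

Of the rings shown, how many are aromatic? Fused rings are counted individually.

5

Ring A is fully conjugated (every ring atom contributes a p orbital); 2 ring double bonds (4 π electrons) plus a heteroatom lone pair (2) give 6 π electrons. 6 = 4(1)+2, so ring A is aromatic (oxazole).
Ring B has two sp³ carbons, so it is not fully conjugated — not aromatic (1,4-cyclohexadiene).
Ring C is planar and fully conjugated; 3 ring double bonds give 6 π electrons. 6 = 4(1)+2, so ring C is aromatic (pyrazine).
Rings D and E form a fused bicyclic system (with one oxygen) with 9 sp² atoms and 10 π electrons from ring double bonds plus a heteroatom lone pair. 10 = 4(2)+2, so the system is aromatic and both rings count as aromatic (benzofuran).
Ring F is fully conjugated (every ring atom contributes a p orbital); 2 ring double bonds (4 π electrons) plus a heteroatom lone pair (2) give 6 π electrons. 6 = 4(1)+2, so ring F is aromatic (thiazole).
Aromatic: A, C, D, E, F. Total: 5.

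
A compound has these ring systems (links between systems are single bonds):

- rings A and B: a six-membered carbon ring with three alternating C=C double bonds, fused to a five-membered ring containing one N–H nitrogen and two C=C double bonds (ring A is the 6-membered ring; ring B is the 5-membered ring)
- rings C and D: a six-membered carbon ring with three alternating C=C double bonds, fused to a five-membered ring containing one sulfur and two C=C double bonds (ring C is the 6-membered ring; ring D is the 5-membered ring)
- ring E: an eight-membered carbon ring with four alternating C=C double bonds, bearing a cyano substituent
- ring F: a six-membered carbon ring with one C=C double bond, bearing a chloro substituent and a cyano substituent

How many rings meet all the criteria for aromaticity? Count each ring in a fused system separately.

4

Rings A and B form a fused bicyclic system (with one N–H) with 9 sp² atoms and 10 π electrons from ring double bonds plus a heteroatom lone pair. 10 = 4(2)+2, so the system is aromatic and both rings count as aromatic (indole).
Rings C and D form a fused bicyclic system (with one sulfur) with 9 sp² atoms and 10 π electrons from ring double bonds plus a heteroatom lone pair. 10 = 4(2)+2, so the system is aromatic and both rings count as aromatic (benzothiophene).
Ring E has only sp² ring atoms; a planar conformation would have a fully conjugated π system of 8 electrons. But 8 = 4(2), which is 4n not 4n+2, so ring E is not aromatic (cyclooctatetraene) — cyclooctatetraene distorts into a non-planar tub to avoid antiaromaticity.
Ring F has four sp³ carbons, so it is not fully conjugated — not aromatic (cyclohexene).
Aromatic: A, B, C, D. Total: 4.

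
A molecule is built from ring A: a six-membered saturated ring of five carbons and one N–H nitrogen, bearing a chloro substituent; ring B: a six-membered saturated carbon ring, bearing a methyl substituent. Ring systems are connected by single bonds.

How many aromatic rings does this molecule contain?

Ring A has only sp³ atoms, so it is not fully conjugated — not aromatic (piperidine).
Ring B has only sp³ atoms, so it is not fully conjugated — not aromatic (cyclohexane).
No ring is aromatic. Total: 0.

0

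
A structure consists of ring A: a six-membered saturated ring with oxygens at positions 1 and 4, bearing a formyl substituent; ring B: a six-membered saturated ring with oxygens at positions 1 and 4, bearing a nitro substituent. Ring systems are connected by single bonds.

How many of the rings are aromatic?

0

Ring A has only sp³ atoms, so it is not fully conjugated — not aromatic (1,4-dioxane).
Ring B has only sp³ atoms, so it is not fully conjugated — not aromatic (1,4-dioxane).
No ring is aromatic. Total: 0.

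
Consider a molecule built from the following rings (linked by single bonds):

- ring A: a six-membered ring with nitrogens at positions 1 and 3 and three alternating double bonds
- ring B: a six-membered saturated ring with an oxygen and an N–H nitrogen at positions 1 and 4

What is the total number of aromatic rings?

Ring A is planar and fully conjugated; 3 ring double bonds give 6 π electrons. Since 6 = 4n+2 (n=1), ring A is aromatic (pyrimidine).
Ring B has only sp³ atoms, so it is not fully conjugated — not aromatic (morpholine).
Aromatic: A. Total: 1.

1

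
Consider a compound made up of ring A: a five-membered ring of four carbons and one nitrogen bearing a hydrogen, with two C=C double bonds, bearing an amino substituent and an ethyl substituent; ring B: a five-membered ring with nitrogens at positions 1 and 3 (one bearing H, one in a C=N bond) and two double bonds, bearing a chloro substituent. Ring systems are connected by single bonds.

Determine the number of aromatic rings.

Ring A is fully conjugated (every ring atom contributes a p orbital); 2 ring double bonds (4 π electrons) plus a heteroatom lone pair (2) give 6 π electrons. Since 6 = 4n+2 (n=1), ring A is aromatic (pyrrole).
Ring B is fully conjugated (every ring atom contributes a p orbital); 2 ring double bonds (4 π electrons) plus a heteroatom lone pair (2) give 6 π electrons. 6 = 4(1)+2, so ring B is aromatic (imidazole).
Aromatic: A, B. Total: 2.

2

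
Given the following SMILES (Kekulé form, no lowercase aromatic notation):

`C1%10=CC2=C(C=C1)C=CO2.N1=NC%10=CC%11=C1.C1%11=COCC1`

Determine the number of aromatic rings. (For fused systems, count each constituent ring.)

3

The SMILES encodes a six-membered carbon ring with three alternating C=C double bonds, fused to a five-membered ring containing one oxygen and two C=C double bonds; a six-membered ring with two adjacent nitrogens and three alternating double bonds; a five-membered ring of four carbons and one oxygen, with one C=C double bond and two sp³ carbons.
The fused 6/5-membered bicyclic (with one oxygen) is a single π system with 9 sp² atoms and 10 π electrons from ring double bonds plus a heteroatom lone pair. 10 = 4(2)+2, so the system is aromatic and both rings count as aromatic (benzofuran).
The 6-membered ring with two nitrogens (1,2) has a continuous p-orbital overlap around the ring; 3 ring double bonds give 6 π electrons. Since 6 = 4n+2 (n=1), it is aromatic (pyridazine).
The 5-membered ring with one oxygen has two sp³ carbons, so it is not fully conjugated — not aromatic (2,3-dihydrofuran).
3 of the 4 rings are aromatic. Total: 3.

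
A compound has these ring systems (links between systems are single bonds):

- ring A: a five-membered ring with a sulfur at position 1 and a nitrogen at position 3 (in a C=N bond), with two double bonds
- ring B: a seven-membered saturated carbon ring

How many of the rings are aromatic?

1

Ring A is fully conjugated (every ring atom contributes a p orbital); 2 ring double bonds (4 π electrons) plus a heteroatom lone pair (2) give 6 π electrons. Since 6 = 4n+2 (n=1), ring A is aromatic (thiazole).
Ring B has only sp³ atoms, so it is not fully conjugated — not aromatic (cycloheptane).
Aromatic: A. Total: 1.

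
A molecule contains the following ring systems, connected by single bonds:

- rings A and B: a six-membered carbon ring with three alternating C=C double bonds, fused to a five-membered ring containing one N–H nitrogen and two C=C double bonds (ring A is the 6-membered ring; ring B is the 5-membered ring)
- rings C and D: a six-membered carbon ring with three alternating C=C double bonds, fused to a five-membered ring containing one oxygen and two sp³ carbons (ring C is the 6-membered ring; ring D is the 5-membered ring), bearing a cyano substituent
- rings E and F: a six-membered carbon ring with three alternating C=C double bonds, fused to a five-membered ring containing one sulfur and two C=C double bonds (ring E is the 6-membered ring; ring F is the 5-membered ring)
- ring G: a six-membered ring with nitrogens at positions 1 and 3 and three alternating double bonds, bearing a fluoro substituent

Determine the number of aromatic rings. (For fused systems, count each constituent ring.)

Rings A and B form a fused bicyclic system (with one N–H) with 9 sp² atoms and 10 π electrons from ring double bonds plus a heteroatom lone pair. 10 = 4(2)+2, so the system is aromatic and both rings count as aromatic (indole).
Ring C is fully conjugated (every ring atom contributes a p orbital); 3 ring double bonds give 6 π electrons. That satisfies 4n+2 with n=1, so ring C is aromatic (benzene ring).
Ring D has two sp³ carbons, so it is not fully conjugated — not aromatic (oxolane ring).
Rings E and F form a fused bicyclic system (with one sulfur) with 9 sp² atoms and 10 π electrons from ring double bonds plus a heteroatom lone pair. 10 = 4(2)+2, so the system is aromatic and both rings count as aromatic (benzothiophene).
Ring G is fully conjugated (every ring atom contributes a p orbital); 3 ring double bonds give 6 π electrons. That satisfies 4n+2 with n=1, so ring G is aromatic (pyrimidine).
Aromatic: A, B, C, E, F, G. Total: 6.

6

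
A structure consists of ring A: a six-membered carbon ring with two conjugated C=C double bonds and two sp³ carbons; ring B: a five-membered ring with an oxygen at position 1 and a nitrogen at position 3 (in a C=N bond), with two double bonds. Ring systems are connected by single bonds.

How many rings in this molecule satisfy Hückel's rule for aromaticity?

Ring A has two sp³ carbons, so it is not fully conjugated — not aromatic (1,3-cyclohexadiene).
Ring B is fully conjugated (every ring atom contributes a p orbital); 2 ring double bonds (4 π electrons) plus a heteroatom lone pair (2) give 6 π electrons. 6 = 4(1)+2, so ring B is aromatic (oxazole).
Aromatic: B. Total: 1.

1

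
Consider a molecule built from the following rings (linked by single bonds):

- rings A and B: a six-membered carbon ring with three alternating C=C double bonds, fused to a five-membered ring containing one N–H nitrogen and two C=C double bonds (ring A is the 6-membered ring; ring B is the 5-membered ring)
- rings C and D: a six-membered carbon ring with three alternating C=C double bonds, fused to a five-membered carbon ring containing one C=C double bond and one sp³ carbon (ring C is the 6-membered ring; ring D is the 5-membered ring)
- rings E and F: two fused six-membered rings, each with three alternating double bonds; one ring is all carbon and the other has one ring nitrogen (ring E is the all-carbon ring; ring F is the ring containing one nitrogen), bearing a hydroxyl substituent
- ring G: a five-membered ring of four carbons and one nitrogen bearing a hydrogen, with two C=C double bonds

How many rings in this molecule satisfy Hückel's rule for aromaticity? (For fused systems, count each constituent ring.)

Rings A and B form a fused bicyclic system (with one N–H) with 9 sp² atoms and 10 π electrons from ring double bonds plus a heteroatom lone pair. 10 = 4(2)+2, so the system is aromatic and both rings count as aromatic (indole).
Ring C is planar and fully conjugated; 3 ring double bonds give 6 π electrons. 6 = 4(1)+2, so ring C is aromatic (benzene ring).
Ring D has one sp³ carbon, so it is not fully conjugated — not aromatic (cyclopentene ring).
Rings E and F form a fused bicyclic system (with one nitrogen) with 10 sp² atoms and 10 π electrons from ring double bonds. 10 = 4(2)+2, so the system is aromatic and both rings count as aromatic (quinoline).
Ring G is planar and fully conjugated; 2 ring double bonds (4 π electrons) plus a heteroatom lone pair (2) give 6 π electrons. 6 = 4(1)+2, so ring G is aromatic (pyrrole).
Aromatic: A, B, C, E, F, G. Total: 6.

6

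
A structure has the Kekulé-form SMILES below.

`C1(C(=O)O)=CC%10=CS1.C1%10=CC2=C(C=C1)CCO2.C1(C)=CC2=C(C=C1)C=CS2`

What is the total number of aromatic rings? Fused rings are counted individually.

4

The SMILES encodes a five-membered ring of four carbons and one sulfur, with two C=C double bonds; a six-membered carbon ring with three alternating C=C double bonds, fused to a five-membered ring containing one oxygen and two sp³ carbons; a six-membered carbon ring with three alternating C=C double bonds, fused to a five-membered ring containing one sulfur and two C=C double bonds.
The 5-membered ring with one sulfur is planar and fully conjugated; 2 ring double bonds (4 π electrons) plus a heteroatom lone pair (2) give 6 π electrons. 6 = 4(1)+2, so it is aromatic (thiophene).
The 6-membered ring is fully conjugated (every ring atom contributes a p orbital); 3 ring double bonds give 6 π electrons. 6 = 4(1)+2, so it is aromatic (benzene ring).
The 5-membered ring with one oxygen has two sp³ carbons, so it is not fully conjugated — not aromatic (oxolane ring).
The fused 6/5-membered bicyclic (with one sulfur) is a single π system with 9 sp² atoms and 10 π electrons from ring double bonds plus a heteroatom lone pair. 10 = 4(2)+2, so the system is aromatic and both rings count as aromatic (benzothiophene).
4 of the 5 rings are aromatic. Total: 4.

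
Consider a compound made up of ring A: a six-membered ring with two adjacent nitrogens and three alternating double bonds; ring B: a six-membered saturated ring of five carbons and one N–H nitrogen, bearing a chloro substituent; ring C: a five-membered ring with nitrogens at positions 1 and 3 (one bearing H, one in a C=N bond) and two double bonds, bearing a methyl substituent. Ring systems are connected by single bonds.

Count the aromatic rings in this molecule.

Ring A has a continuous p-orbital overlap around the ring; 3 ring double bonds give 6 π electrons. Since 6 = 4n+2 (n=1), ring A is aromatic (pyridazine).
Ring B has only sp³ atoms, so it is not fully conjugated — not aromatic (piperidine).
Ring C is planar and fully conjugated; 2 ring double bonds (4 π electrons) plus a heteroatom lone pair (2) give 6 π electrons. 6 = 4(1)+2, so ring C is aromatic (imidazole).
Aromatic: A, C. Total: 2.

2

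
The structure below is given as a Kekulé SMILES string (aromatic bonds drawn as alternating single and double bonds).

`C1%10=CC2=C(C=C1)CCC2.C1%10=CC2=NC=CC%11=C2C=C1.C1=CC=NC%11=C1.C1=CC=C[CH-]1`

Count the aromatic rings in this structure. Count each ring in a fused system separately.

5

The SMILES encodes a six-membered carbon ring with three alternating C=C double bonds, fused to a saturated five-membered carbon ring; two fused six-membered rings, each with three alternating double bonds; one ring is all carbon and the other has one ring nitrogen; a six-membered ring of five carbons and one nitrogen with three alternating double bonds; a five-membered all-carbon ring bearing a negative charge on one carbon, with two C=C double bonds.
The 6-membered ring is planar and fully conjugated; 3 ring double bonds give 6 π electrons. That satisfies 4n+2 with n=1, so it is aromatic (benzene ring).
The 5-membered ring has three sp³ carbons, so it is not fully conjugated — not aromatic (cyclopentane ring).
The fused 6/6-membered bicyclic (with one nitrogen) is a single π system with 10 sp² atoms and 10 π electrons from ring double bonds. 10 = 4(2)+2, so the system is aromatic and both rings count as aromatic (quinoline).
The 6-membered ring with one nitrogen is fully conjugated (every ring atom contributes a p orbital); 3 ring double bonds give 6 π electrons. Since 6 = 4n+2 (n=1), it is aromatic (pyridine).
The second 5-membered ring is fully conjugated (every ring atom contributes a p orbital); 2 ring double bonds (4 π electrons) plus the carbanion lone pair (2) give 6 π electrons. Since 6 = 4n+2 (n=1), it is aromatic (cyclopentadienyl anion).
5 of the 6 rings are aromatic. Total: 5.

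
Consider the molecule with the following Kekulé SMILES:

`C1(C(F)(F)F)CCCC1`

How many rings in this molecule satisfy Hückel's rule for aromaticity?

0

The SMILES encodes a five-membered saturated carbon ring.
The 5-membered ring has only sp³ atoms, so it is not fully conjugated — not aromatic (cyclopentane).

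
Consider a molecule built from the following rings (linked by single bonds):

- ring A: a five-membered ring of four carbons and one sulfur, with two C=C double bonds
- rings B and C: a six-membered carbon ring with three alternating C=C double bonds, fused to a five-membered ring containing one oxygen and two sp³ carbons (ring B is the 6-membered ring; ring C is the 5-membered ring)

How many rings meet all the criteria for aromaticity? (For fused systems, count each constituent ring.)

Ring A is fully conjugated (every ring atom contributes a p orbital); 2 ring double bonds (4 π electrons) plus a heteroatom lone pair (2) give 6 π electrons. 6 = 4(1)+2, so ring A is aromatic (thiophene).
Ring B is planar and fully conjugated; 3 ring double bonds give 6 π electrons. Since 6 = 4n+2 (n=1), ring B is aromatic (benzene ring).
Ring C has two sp³ carbons, so it is not fully conjugated — not aromatic (oxolane ring).
Aromatic: A, B. Total: 2.

2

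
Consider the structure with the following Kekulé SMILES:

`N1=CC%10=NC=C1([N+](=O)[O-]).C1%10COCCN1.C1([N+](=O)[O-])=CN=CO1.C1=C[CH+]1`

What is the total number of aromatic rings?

The SMILES encodes a six-membered ring with nitrogens at positions 1 and 4 and three alternating double bonds; a six-membered saturated ring with an oxygen and an N–H nitrogen at positions 1 and 4; a five-membered ring with an oxygen at position 1 and a nitrogen at position 3 (in a C=N bond), with two double bonds; a three-membered all-carbon ring bearing a positive charge on one carbon, with one C=C double bond.
The 6-membered ring with two nitrogens (1,4) is planar and fully conjugated; 3 ring double bonds give 6 π electrons. Since 6 = 4n+2 (n=1), it is aromatic (pyrazine).
The 6-membered ring with one oxygen and one N–H (1,4) has only sp³ atoms, so it is not fully conjugated — not aromatic (morpholine).
The 5-membered ring with one oxygen and one =N– is planar and fully conjugated; 2 ring double bonds (4 π electrons) plus a heteroatom lone pair (2) give 6 π electrons. 6 = 4(1)+2, so it is aromatic (oxazole).
The 3-membered ring is planar and fully conjugated; 1 ring double bond (2 π electrons) plus the carbocation's empty p orbital (0, but keeps the ring conjugated) give 2 π electrons. Since 2 = 4n+2 (n=0), it is aromatic (cyclopropenyl cation).
3 of the 4 rings are aromatic. Total: 3.

3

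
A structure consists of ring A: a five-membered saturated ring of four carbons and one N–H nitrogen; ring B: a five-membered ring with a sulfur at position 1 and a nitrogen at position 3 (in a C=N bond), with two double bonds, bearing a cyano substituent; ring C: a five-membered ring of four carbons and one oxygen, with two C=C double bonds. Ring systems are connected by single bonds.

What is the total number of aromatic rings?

2

Ring A has only sp³ atoms, so it is not fully conjugated — not aromatic (pyrrolidine).
Ring B has a continuous p-orbital overlap around the ring; 2 ring double bonds (4 π electrons) plus a heteroatom lone pair (2) give 6 π electrons. That satisfies 4n+2 with n=1, so ring B is aromatic (thiazole).
Ring C has a continuous p-orbital overlap around the ring; 2 ring double bonds (4 π electrons) plus a heteroatom lone pair (2) give 6 π electrons. That satisfies 4n+2 with n=1, so ring C is aromatic (furan).
Aromatic: B, C. Total: 2.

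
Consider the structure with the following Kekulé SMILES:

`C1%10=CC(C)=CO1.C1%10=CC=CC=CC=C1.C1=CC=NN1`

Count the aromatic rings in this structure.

The SMILES encodes a five-membered ring of four carbons and one oxygen, with two C=C double bonds; an eight-membered carbon ring with four alternating C=C double bonds; a five-membered ring with two adjacent nitrogens (one bearing H, one in a double bond) and two double bonds.
The 5-membered ring with one oxygen is planar and fully conjugated; 2 ring double bonds (4 π electrons) plus a heteroatom lone pair (2) give 6 π electrons. 6 = 4(1)+2, so it is aromatic (furan).
The 8-membered ring has only sp² ring atoms; a planar conformation would have a fully conjugated π system of 8 electrons. But 8 = 4(2), which is 4n not 4n+2, so it is not aromatic (cyclooctatetraene) — cyclooctatetraene distorts into a non-planar tub to avoid antiaromaticity.
The 5-membered ring with two adjacent nitrogens (one N–H, one =N–) has a continuous p-orbital overlap around the ring; 2 ring double bonds (4 π electrons) plus a heteroatom lone pair (2) give 6 π electrons. That satisfies 4n+2 with n=1, so it is aromatic (pyrazole).
2 of the 3 rings are aromatic. Total: 2.

2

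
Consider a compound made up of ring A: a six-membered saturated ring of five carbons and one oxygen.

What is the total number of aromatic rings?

Ring A has only sp³ atoms, so it is not fully conjugated — not aromatic (tetrahydropyran).

0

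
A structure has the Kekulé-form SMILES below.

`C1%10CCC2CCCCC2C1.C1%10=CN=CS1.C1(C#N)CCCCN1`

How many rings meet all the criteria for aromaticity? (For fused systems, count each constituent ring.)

The SMILES encodes two fused six-membered saturated carbon rings; a five-membered ring with a sulfur at position 1 and a nitrogen at position 3 (in a C=N bond), with two double bonds; a six-membered saturated ring of five carbons and one N–H nitrogen.
The 6-membered ring has only sp³ atoms, so it is not fully conjugated — not aromatic (cyclohexane ring).
The second 6-membered ring has only sp³ atoms, so it is not fully conjugated — not aromatic (cyclohexane ring).
The 5-membered ring with one sulfur and one =N– is planar and fully conjugated; 2 ring double bonds (4 π electrons) plus a heteroatom lone pair (2) give 6 π electrons. That satisfies 4n+2 with n=1, so it is aromatic (thiazole).
The 6-membered ring with one N–H has only sp³ atoms, so it is not fully conjugated — not aromatic (piperidine).
1 of the 4 rings is aromatic. Total: 1.

1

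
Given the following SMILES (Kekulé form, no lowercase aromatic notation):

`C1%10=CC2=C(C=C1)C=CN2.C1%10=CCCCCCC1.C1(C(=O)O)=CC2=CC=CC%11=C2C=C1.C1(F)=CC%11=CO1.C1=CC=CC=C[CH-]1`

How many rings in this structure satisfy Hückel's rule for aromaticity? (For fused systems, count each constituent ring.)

The SMILES encodes a six-membered carbon ring with three alternating C=C double bonds, fused to a five-membered ring containing one N–H nitrogen and two C=C double bonds; an eight-membered carbon ring with one C=C double bond; two fused six-membered carbon rings, each with three alternating C=C double bonds; a five-membered ring of four carbons and one oxygen, with two C=C double bonds; a seven-membered all-carbon ring bearing a negative charge on one carbon, with three C=C double bonds.
The fused 6/5-membered bicyclic (with one N–H) is a single π system with 9 sp² atoms and 10 π electrons from ring double bonds plus a heteroatom lone pair. 10 = 4(2)+2, so the system is aromatic and both rings count as aromatic (indole).
The 8-membered ring has six sp³ carbons, so it is not fully conjugated — not aromatic (cyclooctene).
The fused 6/6-membered bicyclic is a single π system with 10 sp² atoms and 10 π electrons from ring double bonds. 10 = 4(2)+2, so the system is aromatic and both rings count as aromatic (naphthalene).
The 5-membered ring with one oxygen is fully conjugated (every ring atom contributes a p orbital); 2 ring double bonds (4 π electrons) plus a heteroatom lone pair (2) give 6 π electrons. 6 = 4(1)+2, so it is aromatic (furan).
The 7-membered ring has only sp² ring atoms; a planar conformation would have a fully conjugated π system of 8 electrons. But 8 = 4(2), which is 4n not 4n+2, so it is not aromatic (cycloheptatrienyl anion).
5 of the 7 rings are aromatic. Total: 5.

5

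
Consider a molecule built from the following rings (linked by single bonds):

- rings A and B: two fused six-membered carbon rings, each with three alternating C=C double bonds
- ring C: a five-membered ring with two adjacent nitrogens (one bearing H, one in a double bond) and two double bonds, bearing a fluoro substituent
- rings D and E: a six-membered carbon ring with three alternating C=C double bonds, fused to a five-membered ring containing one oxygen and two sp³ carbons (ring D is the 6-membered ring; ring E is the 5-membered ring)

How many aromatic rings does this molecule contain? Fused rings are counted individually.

4

Rings A and B form a fused bicyclic system with 10 sp² atoms and 10 π electrons from ring double bonds. 10 = 4(2)+2, so the system is aromatic and both rings count as aromatic (naphthalene).
Ring C has a continuous p-orbital overlap around the ring; 2 ring double bonds (4 π electrons) plus a heteroatom lone pair (2) give 6 π electrons. That satisfies 4n+2 with n=1, so ring C is aromatic (pyrazole).
Ring D is planar and fully conjugated; 3 ring double bonds give 6 π electrons. 6 = 4(1)+2, so ring D is aromatic (benzene ring).
Ring E has two sp³ carbons, so it is not fully conjugated — not aromatic (oxolane ring).
Aromatic: A, B, C, D. Total: 4.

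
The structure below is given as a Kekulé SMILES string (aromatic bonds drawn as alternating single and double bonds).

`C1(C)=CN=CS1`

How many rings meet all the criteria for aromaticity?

1

The SMILES encodes a five-membered ring with a sulfur at position 1 and a nitrogen at position 3 (in a C=N bond), with two double bonds.
The 5-membered ring with one sulfur and one =N– is planar and fully conjugated; 2 ring double bonds (4 π electrons) plus a heteroatom lone pair (2) give 6 π electrons. 6 = 4(1)+2, so it is aromatic (thiazole).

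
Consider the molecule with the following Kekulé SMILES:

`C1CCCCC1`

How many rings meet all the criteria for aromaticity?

The SMILES encodes a six-membered saturated carbon ring.
The 6-membered ring has only sp³ atoms, so it is not fully conjugated — not aromatic (cyclohexane).

0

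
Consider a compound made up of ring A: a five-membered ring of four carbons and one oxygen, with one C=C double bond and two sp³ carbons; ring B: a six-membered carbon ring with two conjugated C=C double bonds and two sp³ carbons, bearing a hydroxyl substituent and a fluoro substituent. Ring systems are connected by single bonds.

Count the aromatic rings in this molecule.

0

Ring A has two sp³ carbons, so it is not fully conjugated — not aromatic (2,3-dihydrofuran).
Ring B has two sp³ carbons, so it is not fully conjugated — not aromatic (1,3-cyclohexadiene).
No ring is aromatic. Total: 0.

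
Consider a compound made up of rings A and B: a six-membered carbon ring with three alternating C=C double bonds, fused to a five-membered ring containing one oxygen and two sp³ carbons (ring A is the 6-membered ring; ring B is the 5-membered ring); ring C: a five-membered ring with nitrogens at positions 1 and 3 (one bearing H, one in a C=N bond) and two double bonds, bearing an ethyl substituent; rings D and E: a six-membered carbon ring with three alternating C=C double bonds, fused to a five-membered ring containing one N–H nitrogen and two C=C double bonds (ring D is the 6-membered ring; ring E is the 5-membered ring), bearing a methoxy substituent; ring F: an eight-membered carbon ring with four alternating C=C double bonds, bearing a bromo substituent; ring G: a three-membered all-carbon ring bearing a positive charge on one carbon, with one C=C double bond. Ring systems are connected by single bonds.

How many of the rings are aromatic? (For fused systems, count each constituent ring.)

Ring A is fully conjugated (every ring atom contributes a p orbital); 3 ring double bonds give 6 π electrons. That satisfies 4n+2 with n=1, so ring A is aromatic (benzene ring).
Ring B has two sp³ carbons, so it is not fully conjugated — not aromatic (oxolane ring).
Ring C is fully conjugated (every ring atom contributes a p orbital); 2 ring double bonds (4 π electrons) plus a heteroatom lone pair (2) give 6 π electrons. Since 6 = 4n+2 (n=1), ring C is aromatic (imidazole).
Rings D and E form a fused bicyclic system (with one N–H) with 9 sp² atoms and 10 π electrons from ring double bonds plus a heteroatom lone pair. 10 = 4(2)+2, so the system is aromatic and both rings count as aromatic (indole).
Ring F has only sp² ring atoms; a planar conformation would have a fully conjugated π system of 8 electrons. But 8 = 4(2), which is 4n not 4n+2, so ring F is not aromatic (cyclooctatetraene) — cyclooctatetraene distorts into a non-planar tub to avoid antiaromaticity.
Ring G has a continuous p-orbital overlap around the ring; 1 ring double bond (2 π electrons) plus the carbocation's empty p orbital (0, but keeps the ring conjugated) give 2 π electrons. That satisfies 4n+2 with n=0, so ring G is aromatic (cyclopropenyl cation).
Aromatic: A, C, D, E, G. Total: 5.

5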